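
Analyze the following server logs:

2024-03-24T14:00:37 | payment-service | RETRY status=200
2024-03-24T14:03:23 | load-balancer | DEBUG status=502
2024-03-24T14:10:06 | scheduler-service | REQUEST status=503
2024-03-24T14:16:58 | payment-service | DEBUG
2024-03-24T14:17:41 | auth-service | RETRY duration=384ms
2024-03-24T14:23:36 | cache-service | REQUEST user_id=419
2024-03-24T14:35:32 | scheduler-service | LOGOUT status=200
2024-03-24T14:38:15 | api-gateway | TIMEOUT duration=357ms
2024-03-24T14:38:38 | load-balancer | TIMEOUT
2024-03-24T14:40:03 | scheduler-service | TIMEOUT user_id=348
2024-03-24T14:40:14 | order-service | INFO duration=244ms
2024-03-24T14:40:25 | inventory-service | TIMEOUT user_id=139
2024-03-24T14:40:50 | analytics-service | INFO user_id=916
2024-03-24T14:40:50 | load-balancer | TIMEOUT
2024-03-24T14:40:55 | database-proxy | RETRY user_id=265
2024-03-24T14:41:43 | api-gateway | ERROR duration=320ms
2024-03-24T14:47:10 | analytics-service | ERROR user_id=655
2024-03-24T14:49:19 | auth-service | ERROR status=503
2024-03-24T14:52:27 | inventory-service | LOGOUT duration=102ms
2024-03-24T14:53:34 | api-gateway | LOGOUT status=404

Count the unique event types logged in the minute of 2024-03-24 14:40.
3

To count unique event types:

1. Filter events in the minute starting at 2024-03-24 14:40
2. Extract event types from matching entries
3. Count unique types: 3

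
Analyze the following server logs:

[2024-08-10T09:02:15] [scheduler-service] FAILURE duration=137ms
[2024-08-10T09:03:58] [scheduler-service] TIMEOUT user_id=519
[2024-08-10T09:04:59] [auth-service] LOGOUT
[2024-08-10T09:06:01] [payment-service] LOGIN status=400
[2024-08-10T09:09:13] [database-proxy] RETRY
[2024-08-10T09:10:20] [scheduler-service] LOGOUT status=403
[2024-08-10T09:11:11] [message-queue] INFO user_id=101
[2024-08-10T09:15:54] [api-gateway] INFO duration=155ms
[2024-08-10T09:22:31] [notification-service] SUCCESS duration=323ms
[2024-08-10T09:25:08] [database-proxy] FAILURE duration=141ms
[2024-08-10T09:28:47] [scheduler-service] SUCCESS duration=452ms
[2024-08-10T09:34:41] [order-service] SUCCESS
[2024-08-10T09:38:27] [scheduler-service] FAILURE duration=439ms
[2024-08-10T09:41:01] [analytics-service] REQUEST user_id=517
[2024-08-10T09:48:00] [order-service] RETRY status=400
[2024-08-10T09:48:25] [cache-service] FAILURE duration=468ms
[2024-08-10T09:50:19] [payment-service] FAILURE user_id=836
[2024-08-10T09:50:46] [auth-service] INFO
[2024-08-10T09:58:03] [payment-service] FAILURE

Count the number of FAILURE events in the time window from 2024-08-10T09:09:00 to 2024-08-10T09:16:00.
0

To count events in the time window:

1. Window boundaries: 2024-08-10T09:09:00 to 2024-08-10T09:16:00
2. Filter for FAILURE events within this window
3. Count matching events: 0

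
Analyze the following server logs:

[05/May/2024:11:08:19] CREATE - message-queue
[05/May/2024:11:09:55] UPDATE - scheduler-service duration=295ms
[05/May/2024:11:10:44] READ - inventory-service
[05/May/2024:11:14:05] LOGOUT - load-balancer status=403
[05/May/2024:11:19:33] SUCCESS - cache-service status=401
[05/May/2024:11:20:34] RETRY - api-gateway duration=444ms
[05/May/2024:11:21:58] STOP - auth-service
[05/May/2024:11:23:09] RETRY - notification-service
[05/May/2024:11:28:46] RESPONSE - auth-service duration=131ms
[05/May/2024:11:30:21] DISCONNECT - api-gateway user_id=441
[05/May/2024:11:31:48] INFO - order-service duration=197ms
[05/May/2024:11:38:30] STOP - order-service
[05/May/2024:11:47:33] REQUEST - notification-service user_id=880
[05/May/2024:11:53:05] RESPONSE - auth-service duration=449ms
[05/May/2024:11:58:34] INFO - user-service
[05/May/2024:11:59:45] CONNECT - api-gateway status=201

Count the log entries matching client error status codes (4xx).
2

To find matching entries:

1. Pattern to match: client error status codes (4xx)
2. Scan each log entry for the pattern
3. Count matches: 2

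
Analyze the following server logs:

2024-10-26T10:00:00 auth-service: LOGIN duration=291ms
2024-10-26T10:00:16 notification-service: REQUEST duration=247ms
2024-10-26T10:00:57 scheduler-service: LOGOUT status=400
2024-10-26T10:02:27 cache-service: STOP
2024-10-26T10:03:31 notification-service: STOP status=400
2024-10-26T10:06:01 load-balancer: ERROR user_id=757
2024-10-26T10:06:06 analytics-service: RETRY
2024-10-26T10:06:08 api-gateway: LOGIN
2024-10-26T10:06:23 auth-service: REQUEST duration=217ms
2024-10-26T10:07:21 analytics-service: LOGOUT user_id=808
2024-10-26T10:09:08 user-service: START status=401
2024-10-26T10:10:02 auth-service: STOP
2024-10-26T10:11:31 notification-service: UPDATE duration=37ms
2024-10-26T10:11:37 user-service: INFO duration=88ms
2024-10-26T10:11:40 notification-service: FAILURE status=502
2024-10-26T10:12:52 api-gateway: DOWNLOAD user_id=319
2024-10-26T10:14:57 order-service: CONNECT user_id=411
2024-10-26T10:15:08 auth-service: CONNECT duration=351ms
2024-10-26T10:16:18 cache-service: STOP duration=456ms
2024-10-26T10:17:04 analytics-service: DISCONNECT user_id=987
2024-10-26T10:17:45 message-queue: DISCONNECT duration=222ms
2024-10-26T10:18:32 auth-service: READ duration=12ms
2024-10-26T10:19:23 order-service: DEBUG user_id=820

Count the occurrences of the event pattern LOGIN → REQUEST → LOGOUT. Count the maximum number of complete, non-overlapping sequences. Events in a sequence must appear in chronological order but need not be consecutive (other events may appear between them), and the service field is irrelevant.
2

To count sequences:

1. Look for pattern: LOGIN → REQUEST → LOGOUT
2. Greedily scan the log in chronological order, matching each sequence element in turn (ignoring service)
3. Each time the full pattern completes, increment the count and restart matching from the next event
4. Complete non-overlapping sequences found: 2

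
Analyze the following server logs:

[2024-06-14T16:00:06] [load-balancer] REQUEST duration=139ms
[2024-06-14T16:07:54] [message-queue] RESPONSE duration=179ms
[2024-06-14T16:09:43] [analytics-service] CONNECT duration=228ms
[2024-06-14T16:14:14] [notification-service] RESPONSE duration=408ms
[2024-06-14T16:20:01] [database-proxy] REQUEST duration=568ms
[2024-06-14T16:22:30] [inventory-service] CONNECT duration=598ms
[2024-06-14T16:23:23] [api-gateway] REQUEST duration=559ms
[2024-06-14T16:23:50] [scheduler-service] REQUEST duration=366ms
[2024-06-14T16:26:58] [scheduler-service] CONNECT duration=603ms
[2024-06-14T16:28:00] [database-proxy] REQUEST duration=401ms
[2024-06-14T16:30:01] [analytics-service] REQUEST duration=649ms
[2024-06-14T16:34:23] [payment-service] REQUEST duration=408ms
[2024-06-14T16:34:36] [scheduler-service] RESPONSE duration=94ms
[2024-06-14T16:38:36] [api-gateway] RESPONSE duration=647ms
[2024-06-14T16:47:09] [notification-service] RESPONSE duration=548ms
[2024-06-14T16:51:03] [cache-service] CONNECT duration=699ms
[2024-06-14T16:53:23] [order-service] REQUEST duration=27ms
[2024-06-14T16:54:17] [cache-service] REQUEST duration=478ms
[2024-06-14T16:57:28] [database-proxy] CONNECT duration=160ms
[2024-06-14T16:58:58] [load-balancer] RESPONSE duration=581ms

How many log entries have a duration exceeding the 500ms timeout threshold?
9

To count timeouts:

1. Threshold: 500ms
2. Extract duration from each log entry
3. Count entries where duration > 500
4. Timeout count: 9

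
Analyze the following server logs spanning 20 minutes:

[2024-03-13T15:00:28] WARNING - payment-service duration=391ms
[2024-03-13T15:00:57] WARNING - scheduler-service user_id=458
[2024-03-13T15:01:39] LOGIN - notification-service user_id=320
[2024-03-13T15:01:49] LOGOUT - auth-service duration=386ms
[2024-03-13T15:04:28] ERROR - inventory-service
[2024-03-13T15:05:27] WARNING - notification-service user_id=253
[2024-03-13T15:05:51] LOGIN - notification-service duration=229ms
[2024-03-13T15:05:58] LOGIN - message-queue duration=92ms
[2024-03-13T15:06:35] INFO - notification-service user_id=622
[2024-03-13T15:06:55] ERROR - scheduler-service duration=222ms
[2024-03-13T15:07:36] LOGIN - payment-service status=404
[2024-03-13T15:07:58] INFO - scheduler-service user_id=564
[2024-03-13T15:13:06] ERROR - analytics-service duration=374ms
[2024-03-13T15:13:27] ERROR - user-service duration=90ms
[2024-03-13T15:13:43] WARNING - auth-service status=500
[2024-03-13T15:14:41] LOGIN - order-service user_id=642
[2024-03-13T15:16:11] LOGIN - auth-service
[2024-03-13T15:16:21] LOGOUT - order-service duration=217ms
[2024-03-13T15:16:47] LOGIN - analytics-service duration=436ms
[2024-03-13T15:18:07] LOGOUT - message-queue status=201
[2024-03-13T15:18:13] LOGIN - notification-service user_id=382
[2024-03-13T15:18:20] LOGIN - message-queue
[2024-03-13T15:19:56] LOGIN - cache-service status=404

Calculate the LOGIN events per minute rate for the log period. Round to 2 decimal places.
0.5

To calculate the rate:

1. Count total LOGIN events: 10
2. Total time period: 20 minutes
3. Rate = 10 / 20 = 0.5 events per minute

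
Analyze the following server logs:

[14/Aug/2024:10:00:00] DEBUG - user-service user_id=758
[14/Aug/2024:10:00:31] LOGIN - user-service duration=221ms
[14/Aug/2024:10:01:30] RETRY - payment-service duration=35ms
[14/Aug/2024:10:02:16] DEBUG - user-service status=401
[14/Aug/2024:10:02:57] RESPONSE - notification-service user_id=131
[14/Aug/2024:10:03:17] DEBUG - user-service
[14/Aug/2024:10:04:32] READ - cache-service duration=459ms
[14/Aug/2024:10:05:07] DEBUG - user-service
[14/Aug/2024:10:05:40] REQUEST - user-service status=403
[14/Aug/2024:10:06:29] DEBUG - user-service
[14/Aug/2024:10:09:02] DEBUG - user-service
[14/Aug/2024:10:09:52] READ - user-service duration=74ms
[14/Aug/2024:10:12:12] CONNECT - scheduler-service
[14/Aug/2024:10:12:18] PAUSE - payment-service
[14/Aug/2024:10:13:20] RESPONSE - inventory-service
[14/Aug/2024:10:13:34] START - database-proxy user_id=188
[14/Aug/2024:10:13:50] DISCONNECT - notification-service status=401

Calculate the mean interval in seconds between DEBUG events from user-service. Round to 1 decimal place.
108.4

To calculate average interval:

1. Find all DEBUG events for user-service in order
2. Calculate time gaps between consecutive events
3. Compute mean of gaps: 542 / 5 = 108.4 seconds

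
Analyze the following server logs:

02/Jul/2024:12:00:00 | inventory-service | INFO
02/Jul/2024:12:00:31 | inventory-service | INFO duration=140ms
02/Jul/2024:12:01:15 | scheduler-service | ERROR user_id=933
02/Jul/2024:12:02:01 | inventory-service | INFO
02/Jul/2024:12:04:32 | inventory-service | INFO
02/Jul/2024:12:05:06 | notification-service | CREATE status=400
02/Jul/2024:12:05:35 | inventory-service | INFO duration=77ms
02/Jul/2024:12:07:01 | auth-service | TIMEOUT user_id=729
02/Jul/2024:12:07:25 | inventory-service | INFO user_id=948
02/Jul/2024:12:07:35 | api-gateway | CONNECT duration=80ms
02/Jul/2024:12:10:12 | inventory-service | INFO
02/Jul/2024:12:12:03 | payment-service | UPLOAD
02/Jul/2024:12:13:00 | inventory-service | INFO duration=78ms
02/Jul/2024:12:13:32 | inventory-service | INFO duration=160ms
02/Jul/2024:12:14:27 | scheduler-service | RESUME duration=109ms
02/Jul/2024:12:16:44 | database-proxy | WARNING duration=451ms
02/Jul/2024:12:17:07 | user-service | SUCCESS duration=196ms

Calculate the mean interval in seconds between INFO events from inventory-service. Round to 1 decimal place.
101.5

To calculate average interval:

1. Find all INFO events for inventory-service in order
2. Calculate time gaps between consecutive events
3. Compute mean of gaps: 812 / 8 = 101.5 seconds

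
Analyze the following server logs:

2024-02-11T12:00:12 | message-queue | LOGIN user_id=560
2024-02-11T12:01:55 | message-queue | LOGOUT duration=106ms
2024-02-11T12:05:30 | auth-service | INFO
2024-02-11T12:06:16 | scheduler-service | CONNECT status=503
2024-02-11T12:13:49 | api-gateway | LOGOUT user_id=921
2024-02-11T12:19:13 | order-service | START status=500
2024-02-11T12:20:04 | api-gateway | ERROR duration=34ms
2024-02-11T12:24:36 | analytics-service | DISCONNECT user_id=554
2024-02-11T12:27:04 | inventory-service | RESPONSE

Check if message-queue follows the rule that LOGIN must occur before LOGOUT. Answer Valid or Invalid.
Valid

To validate ordering:

1. Required order: LOGIN → LOGOUT
2. Rule: LOGIN must occur before LOGOUT
3. Check actual order of events for message-queue
4. Result: Valid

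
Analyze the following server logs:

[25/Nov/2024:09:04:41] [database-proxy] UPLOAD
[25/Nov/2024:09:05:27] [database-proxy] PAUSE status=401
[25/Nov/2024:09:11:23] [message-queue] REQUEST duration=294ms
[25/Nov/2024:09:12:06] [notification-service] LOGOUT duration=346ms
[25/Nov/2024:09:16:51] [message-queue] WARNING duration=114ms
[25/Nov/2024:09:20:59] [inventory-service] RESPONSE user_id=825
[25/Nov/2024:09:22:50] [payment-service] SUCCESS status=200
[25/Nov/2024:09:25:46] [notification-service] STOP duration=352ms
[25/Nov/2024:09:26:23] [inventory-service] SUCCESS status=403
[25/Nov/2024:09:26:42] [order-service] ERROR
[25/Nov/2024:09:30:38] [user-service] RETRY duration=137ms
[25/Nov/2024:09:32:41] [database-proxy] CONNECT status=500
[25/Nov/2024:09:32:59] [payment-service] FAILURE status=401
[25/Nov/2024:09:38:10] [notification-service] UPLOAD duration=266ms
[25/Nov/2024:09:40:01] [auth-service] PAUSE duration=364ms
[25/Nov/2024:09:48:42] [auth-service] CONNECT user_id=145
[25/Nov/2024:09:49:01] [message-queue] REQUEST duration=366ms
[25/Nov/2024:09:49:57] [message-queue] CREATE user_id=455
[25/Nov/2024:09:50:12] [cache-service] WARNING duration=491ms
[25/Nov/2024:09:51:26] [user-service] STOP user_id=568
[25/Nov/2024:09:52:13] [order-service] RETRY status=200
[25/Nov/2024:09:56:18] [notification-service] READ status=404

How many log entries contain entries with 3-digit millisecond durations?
9

To find matching entries:

1. Pattern to match: entries with 3-digit millisecond durations
2. Scan each log entry for the pattern
3. Count matches: 9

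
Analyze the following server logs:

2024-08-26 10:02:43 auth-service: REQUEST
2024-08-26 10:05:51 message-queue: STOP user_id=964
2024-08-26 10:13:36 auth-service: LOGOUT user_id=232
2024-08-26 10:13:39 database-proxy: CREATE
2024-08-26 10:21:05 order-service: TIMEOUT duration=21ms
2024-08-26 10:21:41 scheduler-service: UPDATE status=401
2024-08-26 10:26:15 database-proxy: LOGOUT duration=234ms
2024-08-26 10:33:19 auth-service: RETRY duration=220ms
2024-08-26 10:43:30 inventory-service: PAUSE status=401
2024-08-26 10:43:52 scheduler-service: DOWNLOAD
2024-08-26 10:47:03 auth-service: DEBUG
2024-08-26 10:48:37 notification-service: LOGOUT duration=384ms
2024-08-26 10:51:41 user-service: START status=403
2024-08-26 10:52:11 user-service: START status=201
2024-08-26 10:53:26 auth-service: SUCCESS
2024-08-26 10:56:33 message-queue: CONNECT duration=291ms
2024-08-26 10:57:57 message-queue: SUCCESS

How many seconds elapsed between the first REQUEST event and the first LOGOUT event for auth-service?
653

To find the time between events:

1. Locate the first REQUEST event for auth-service: 2024-08-26 10:02:43
2. Locate the first LOGOUT event for auth-service: 2024-08-26 10:13:36
3. Calculate the difference: 2024-08-26 10:13:36 - 2024-08-26 10:02:43 = 653 seconds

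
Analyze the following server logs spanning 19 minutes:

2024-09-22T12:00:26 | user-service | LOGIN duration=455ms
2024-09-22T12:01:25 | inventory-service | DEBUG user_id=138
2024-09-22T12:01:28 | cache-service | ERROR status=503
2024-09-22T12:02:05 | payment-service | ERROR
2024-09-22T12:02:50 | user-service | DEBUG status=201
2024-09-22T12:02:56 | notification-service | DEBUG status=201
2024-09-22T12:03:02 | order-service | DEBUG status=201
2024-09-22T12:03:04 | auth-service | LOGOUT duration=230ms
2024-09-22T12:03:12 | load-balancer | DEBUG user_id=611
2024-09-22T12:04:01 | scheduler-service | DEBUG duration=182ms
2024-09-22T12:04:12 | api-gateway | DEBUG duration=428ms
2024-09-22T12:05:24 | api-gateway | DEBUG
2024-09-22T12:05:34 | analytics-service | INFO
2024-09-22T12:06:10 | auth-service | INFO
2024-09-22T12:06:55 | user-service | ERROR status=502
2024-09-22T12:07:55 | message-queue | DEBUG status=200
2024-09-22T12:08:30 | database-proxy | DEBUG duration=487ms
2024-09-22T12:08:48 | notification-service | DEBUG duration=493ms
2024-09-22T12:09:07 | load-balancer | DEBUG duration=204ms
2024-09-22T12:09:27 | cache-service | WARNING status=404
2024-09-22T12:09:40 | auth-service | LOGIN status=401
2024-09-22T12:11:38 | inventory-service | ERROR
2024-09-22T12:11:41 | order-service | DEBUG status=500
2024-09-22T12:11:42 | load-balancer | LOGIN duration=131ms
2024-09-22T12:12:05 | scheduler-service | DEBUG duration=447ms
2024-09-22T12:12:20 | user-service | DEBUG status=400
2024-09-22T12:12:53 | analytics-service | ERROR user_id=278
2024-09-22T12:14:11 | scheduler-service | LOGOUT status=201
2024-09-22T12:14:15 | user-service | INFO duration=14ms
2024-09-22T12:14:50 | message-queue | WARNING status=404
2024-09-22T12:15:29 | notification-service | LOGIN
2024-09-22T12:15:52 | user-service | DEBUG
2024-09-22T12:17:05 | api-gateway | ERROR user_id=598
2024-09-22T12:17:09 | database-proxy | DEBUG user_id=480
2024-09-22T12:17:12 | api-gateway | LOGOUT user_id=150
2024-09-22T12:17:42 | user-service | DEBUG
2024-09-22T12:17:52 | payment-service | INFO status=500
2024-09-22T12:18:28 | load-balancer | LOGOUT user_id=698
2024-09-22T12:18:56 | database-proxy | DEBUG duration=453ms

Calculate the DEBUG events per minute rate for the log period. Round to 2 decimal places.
1.0

To calculate the rate:

1. Count total DEBUG events: 19
2. Total time period: 19 minutes
3. Rate = 19 / 19 = 1.0 events per minute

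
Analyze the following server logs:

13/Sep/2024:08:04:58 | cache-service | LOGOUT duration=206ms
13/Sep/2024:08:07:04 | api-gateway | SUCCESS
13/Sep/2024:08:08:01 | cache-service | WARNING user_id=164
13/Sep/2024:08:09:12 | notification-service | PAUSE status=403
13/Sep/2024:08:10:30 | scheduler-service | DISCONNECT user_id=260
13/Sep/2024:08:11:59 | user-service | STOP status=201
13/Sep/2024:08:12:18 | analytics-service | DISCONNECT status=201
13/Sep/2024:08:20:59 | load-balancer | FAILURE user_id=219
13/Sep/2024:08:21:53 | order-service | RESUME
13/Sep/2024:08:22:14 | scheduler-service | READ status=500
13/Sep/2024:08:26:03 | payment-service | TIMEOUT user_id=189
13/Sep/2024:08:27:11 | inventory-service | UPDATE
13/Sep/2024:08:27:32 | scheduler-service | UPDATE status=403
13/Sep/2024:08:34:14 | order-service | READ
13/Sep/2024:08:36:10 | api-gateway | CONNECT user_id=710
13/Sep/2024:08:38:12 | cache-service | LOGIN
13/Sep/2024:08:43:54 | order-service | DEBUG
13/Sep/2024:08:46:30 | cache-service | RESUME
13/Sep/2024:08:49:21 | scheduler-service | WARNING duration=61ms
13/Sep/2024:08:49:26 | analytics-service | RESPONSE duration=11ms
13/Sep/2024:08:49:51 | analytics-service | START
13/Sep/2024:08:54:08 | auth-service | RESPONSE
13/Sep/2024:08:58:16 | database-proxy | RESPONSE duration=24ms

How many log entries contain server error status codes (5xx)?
1

To find matching entries:

1. Pattern to match: server error status codes (5xx)
2. Scan each log entry for the pattern
3. Count matches: 1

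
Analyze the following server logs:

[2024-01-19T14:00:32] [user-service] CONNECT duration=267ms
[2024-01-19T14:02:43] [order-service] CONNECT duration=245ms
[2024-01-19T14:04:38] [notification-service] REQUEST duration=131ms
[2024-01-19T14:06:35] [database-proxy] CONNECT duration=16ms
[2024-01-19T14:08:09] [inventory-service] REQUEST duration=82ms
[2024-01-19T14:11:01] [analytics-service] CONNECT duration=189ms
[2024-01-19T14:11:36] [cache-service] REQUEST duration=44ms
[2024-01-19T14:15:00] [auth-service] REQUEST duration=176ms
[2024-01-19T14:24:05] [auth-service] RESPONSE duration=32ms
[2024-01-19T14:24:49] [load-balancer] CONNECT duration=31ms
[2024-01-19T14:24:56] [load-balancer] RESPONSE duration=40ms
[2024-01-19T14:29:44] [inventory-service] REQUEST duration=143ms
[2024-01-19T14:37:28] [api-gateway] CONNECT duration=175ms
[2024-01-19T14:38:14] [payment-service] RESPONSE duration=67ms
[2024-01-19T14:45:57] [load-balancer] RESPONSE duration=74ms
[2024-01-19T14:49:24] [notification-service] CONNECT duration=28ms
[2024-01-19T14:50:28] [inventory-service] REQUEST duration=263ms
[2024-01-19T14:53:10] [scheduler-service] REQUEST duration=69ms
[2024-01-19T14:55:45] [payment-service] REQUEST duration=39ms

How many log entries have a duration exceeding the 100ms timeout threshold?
8

To count timeouts:

1. Threshold: 100ms
2. Extract duration from each log entry
3. Count entries where duration > 100
4. Timeout count: 8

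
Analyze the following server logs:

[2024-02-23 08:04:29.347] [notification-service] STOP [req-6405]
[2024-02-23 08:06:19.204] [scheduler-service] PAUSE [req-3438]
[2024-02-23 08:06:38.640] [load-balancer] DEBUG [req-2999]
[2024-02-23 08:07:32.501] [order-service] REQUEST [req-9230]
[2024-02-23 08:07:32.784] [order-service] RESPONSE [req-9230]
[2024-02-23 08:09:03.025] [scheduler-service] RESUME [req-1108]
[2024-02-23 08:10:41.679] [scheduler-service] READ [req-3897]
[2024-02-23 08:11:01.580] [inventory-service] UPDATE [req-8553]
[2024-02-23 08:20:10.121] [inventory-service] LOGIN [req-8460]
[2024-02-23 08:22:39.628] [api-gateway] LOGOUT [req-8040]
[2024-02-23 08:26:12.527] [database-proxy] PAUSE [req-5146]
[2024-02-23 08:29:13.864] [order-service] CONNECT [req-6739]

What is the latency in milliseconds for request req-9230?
283

To calculate latency:

1. Find REQUEST with id req-9230: 2024-02-23 08:07:32.501
2. Find RESPONSE with id req-9230: 2024-02-23 08:07:32.784
3. Latency: 2024-02-23 08:07:32.784 - 2024-02-23 08:07:32.501 = 283ms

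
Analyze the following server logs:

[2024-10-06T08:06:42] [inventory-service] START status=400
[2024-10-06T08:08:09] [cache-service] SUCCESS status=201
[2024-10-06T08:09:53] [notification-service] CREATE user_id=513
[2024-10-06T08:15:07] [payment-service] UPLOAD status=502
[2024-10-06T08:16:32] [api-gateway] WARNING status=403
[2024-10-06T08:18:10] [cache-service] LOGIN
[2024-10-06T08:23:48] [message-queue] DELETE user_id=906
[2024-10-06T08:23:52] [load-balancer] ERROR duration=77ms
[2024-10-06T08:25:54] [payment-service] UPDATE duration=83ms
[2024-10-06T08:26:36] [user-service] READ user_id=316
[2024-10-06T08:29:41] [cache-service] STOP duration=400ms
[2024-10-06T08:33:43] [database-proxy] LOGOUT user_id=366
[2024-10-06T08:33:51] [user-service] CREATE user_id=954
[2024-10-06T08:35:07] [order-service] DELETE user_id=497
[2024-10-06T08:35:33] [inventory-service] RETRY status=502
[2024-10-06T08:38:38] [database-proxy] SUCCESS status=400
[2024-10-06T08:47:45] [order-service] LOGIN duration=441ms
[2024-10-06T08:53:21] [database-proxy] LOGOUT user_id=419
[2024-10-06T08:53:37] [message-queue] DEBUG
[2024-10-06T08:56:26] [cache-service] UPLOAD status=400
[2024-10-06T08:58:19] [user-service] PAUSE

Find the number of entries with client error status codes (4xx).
4

To find matching entries:

1. Pattern to match: client error status codes (4xx)
2. Scan each log entry for the pattern
3. Count matches: 4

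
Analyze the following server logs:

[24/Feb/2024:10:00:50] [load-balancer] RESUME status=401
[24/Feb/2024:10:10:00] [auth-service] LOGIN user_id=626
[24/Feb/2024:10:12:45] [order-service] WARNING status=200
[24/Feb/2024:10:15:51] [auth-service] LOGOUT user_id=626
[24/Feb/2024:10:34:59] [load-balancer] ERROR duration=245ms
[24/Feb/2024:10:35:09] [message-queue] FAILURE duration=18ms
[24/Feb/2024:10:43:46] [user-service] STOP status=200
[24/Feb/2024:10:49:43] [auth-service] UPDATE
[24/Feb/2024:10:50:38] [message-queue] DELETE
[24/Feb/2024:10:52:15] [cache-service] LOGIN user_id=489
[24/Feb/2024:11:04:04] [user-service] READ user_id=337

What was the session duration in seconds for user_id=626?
351

To calculate session duration:

1. Find LOGIN event for user_id=626: 24/Feb/2024:10:10:00
2. Find LOGOUT event for user_id=626: 24/Feb/2024:10:15:51
3. Session duration: 24/Feb/2024:10:15:51 - 24/Feb/2024:10:10:00 = 351 seconds (5 minutes)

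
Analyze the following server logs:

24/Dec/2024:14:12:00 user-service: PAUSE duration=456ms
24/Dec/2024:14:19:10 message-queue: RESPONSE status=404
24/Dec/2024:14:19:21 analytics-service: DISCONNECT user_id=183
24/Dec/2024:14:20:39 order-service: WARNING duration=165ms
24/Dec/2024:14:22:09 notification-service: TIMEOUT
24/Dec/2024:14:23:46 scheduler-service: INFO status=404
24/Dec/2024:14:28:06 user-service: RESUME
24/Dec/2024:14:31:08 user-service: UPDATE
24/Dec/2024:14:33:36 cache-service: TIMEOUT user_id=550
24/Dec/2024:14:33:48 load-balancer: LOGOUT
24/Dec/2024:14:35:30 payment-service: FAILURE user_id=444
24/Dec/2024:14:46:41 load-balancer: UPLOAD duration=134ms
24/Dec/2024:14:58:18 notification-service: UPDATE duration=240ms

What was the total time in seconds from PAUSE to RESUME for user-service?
966

To calculate state duration:

1. Find PAUSE event for user-service: 24/Dec/2024:14:12:00
2. Find RESUME event for user-service: 24/Dec/2024:14:28:06
3. Calculate duration: 24/Dec/2024:14:28:06 - 24/Dec/2024:14:12:00 = 966 seconds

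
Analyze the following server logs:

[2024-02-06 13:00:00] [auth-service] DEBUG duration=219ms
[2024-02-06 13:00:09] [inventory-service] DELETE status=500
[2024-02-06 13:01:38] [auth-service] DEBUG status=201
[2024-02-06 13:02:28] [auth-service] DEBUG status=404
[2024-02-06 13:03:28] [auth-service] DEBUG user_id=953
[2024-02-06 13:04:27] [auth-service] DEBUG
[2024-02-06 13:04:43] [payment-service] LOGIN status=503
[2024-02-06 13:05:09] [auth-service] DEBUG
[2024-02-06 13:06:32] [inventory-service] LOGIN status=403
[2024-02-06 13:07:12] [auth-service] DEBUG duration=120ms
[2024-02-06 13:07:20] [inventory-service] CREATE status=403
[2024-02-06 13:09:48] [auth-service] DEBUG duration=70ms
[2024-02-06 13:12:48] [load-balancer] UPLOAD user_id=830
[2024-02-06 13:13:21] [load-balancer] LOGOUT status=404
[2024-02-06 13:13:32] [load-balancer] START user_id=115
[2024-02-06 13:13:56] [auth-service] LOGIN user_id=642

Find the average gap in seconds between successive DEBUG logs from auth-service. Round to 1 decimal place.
84.0

To calculate average interval:

1. Find all DEBUG events for auth-service in order
2. Calculate time gaps between consecutive events
3. Compute mean of gaps: 588 / 7 = 84.0 seconds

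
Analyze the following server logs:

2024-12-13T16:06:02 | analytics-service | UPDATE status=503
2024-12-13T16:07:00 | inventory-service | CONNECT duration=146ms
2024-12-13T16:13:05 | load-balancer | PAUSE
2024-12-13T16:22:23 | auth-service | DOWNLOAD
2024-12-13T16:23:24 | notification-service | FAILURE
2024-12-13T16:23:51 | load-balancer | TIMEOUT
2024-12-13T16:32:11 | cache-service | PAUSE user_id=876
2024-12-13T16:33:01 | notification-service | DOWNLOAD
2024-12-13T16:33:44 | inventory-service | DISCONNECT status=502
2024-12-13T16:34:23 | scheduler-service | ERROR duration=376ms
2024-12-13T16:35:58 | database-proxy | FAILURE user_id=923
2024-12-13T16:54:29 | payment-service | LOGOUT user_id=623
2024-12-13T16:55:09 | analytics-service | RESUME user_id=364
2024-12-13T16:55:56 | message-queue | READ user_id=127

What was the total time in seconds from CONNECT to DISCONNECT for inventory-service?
1604

To calculate state duration:

1. Find CONNECT event for inventory-service: 2024-12-13T16:07:00
2. Find DISCONNECT event for inventory-service: 2024-12-13T16:33:44
3. Calculate duration: 2024-12-13T16:33:44 - 2024-12-13T16:07:00 = 1604 seconds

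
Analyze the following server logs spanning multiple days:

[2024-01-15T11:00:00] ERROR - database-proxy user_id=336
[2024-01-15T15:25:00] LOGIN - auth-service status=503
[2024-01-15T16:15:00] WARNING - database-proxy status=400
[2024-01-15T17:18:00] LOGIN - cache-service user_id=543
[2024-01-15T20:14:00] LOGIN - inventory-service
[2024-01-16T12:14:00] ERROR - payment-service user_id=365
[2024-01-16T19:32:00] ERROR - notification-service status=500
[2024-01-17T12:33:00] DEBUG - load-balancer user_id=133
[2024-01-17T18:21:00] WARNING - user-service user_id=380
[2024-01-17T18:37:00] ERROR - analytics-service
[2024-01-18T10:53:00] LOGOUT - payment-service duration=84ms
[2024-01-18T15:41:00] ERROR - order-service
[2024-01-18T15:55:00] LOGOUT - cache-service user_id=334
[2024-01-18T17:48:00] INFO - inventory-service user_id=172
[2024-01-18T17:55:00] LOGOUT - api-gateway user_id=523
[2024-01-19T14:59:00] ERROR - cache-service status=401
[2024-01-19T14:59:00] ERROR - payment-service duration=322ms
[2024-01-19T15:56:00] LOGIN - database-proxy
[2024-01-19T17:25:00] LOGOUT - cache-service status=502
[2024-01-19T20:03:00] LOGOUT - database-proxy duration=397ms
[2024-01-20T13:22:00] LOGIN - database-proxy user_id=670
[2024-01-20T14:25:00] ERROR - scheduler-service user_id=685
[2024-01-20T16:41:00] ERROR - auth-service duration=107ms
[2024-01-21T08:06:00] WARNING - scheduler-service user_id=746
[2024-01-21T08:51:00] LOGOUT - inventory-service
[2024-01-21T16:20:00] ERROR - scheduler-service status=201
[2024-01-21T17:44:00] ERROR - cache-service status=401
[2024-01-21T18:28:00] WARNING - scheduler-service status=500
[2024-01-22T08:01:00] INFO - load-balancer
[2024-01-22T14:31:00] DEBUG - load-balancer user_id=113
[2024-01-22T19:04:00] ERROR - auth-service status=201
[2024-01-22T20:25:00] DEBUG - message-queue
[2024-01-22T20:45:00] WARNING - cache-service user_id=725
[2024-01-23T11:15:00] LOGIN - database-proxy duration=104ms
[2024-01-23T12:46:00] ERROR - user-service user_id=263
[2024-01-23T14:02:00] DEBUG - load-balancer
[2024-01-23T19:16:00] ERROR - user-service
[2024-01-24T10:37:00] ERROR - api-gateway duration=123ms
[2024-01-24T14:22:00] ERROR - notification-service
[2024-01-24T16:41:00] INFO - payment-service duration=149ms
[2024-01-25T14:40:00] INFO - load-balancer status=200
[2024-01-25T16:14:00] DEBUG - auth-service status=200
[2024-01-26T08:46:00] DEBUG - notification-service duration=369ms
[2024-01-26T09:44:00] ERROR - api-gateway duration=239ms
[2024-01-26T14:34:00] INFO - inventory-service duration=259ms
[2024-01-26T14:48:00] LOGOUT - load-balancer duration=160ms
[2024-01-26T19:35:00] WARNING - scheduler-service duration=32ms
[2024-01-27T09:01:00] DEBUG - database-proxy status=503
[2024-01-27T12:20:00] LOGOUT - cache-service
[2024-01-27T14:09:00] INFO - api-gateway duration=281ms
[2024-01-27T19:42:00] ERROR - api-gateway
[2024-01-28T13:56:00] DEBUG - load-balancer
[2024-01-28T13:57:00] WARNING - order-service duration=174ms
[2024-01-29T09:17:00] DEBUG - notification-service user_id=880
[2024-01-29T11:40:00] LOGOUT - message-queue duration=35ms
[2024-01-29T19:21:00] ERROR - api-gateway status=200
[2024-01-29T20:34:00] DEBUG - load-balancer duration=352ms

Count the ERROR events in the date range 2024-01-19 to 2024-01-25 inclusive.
11

To filter by date range:

1. Date range: 2024-01-19 through 2024-01-25, both dates inclusive
2. Filter for ERROR events whose date falls in this range
3. Count matching events: 11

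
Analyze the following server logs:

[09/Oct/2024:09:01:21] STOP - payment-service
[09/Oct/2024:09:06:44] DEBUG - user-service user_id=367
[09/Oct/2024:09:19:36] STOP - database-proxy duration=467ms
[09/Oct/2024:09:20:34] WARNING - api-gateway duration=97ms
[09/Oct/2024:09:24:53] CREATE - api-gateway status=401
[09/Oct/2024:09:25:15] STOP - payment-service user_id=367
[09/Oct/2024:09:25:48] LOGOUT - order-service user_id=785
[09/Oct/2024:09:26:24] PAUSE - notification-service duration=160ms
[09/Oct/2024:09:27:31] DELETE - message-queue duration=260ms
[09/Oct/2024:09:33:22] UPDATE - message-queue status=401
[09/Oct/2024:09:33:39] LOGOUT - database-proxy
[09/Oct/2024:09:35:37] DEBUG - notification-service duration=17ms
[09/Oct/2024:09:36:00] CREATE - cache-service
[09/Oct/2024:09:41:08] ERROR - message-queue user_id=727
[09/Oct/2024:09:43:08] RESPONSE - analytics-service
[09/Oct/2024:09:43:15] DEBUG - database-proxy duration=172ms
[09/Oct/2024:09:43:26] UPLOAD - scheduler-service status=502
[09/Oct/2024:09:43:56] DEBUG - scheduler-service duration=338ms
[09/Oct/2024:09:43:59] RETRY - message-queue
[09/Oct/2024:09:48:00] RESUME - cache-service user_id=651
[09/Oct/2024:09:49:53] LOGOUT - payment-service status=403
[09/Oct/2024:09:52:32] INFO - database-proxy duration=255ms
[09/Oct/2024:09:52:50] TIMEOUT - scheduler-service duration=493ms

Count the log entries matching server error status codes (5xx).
1

To find matching entries:

1. Pattern to match: server error status codes (5xx)
2. Scan each log entry for the pattern
3. Count matches: 1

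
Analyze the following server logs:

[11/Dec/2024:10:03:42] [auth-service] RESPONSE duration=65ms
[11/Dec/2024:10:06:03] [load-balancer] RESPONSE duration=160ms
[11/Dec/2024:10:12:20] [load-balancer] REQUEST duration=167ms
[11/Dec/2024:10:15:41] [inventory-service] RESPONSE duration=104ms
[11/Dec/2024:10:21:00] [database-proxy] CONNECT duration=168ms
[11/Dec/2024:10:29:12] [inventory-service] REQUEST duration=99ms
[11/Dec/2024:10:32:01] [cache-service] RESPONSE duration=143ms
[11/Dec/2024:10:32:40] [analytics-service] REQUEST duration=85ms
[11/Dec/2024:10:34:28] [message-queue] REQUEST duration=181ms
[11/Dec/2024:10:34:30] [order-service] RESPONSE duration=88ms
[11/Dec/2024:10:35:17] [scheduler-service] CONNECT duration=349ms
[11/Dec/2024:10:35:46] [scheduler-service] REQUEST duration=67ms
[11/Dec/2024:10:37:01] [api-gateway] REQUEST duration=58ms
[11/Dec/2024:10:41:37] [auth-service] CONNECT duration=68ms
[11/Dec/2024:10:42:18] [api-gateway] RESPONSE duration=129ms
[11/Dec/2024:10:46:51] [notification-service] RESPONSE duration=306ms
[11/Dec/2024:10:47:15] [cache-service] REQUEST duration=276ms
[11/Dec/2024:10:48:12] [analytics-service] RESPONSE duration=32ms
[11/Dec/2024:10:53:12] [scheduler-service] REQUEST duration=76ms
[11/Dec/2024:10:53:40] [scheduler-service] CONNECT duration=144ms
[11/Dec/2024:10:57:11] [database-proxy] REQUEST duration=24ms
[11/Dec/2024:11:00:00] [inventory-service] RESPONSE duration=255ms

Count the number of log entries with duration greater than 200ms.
4

To count timeouts:

1. Threshold: 200ms
2. Extract duration from each log entry
3. Count entries where duration > 200
4. Timeout count: 4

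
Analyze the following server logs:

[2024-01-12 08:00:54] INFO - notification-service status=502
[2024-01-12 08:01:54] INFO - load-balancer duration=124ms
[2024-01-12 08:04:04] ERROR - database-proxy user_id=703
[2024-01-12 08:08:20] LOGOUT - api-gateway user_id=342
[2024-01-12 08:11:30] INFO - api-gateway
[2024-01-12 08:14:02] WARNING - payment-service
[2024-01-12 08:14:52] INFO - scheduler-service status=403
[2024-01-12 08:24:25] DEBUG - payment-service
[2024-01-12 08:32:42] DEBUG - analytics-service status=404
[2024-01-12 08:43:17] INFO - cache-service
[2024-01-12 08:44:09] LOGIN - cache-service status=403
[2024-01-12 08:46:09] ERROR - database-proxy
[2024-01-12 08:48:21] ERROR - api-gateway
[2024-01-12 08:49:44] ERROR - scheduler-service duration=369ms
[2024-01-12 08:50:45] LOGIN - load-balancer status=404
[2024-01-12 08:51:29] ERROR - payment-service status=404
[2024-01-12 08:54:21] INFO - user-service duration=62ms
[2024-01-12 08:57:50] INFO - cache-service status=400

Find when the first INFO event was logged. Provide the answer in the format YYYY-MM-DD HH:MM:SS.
2024-01-12 08:00:54

To find the first event:

1. Filter for all INFO events
2. Sort by timestamp
3. Select the first one
4. Timestamp: 2024-01-12 08:00:54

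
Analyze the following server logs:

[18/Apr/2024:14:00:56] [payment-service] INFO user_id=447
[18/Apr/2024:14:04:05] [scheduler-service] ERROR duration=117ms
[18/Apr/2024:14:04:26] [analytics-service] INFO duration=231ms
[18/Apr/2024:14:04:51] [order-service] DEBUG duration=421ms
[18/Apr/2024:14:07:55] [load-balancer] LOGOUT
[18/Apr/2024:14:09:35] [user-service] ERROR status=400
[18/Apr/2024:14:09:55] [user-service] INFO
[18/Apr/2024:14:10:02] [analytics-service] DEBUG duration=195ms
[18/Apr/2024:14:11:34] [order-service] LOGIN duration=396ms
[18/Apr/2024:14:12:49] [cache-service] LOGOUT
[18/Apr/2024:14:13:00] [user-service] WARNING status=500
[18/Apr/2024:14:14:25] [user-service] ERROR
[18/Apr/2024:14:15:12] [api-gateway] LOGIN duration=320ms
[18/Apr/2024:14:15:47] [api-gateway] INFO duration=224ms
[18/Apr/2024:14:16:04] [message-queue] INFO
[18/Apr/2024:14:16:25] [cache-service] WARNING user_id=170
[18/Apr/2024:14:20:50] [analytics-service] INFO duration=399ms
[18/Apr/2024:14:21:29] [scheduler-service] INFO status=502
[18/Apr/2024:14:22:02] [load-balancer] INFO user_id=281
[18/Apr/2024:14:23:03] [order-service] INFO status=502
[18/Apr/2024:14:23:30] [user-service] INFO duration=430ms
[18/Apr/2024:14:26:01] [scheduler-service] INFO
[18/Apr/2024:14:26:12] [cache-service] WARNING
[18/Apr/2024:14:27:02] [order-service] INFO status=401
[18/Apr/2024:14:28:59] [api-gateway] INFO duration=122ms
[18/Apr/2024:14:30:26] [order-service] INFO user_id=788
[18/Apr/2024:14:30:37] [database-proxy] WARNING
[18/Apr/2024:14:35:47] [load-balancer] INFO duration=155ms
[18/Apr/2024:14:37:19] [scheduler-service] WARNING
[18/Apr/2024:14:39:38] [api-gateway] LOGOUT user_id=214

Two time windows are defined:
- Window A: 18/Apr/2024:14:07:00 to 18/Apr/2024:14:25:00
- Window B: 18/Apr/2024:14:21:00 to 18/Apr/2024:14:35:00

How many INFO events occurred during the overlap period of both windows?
4

To find overlap events:

1. Window A: 18/Apr/2024:14:07:00 to 18/Apr/2024:14:25:00
2. Window B: 18/Apr/2024:14:21:00 to 18/Apr/2024:14:35:00
3. Overlap period: 18/Apr/2024:14:21:00 to 18/Apr/2024:14:25:00
4. Count INFO events in overlap: 4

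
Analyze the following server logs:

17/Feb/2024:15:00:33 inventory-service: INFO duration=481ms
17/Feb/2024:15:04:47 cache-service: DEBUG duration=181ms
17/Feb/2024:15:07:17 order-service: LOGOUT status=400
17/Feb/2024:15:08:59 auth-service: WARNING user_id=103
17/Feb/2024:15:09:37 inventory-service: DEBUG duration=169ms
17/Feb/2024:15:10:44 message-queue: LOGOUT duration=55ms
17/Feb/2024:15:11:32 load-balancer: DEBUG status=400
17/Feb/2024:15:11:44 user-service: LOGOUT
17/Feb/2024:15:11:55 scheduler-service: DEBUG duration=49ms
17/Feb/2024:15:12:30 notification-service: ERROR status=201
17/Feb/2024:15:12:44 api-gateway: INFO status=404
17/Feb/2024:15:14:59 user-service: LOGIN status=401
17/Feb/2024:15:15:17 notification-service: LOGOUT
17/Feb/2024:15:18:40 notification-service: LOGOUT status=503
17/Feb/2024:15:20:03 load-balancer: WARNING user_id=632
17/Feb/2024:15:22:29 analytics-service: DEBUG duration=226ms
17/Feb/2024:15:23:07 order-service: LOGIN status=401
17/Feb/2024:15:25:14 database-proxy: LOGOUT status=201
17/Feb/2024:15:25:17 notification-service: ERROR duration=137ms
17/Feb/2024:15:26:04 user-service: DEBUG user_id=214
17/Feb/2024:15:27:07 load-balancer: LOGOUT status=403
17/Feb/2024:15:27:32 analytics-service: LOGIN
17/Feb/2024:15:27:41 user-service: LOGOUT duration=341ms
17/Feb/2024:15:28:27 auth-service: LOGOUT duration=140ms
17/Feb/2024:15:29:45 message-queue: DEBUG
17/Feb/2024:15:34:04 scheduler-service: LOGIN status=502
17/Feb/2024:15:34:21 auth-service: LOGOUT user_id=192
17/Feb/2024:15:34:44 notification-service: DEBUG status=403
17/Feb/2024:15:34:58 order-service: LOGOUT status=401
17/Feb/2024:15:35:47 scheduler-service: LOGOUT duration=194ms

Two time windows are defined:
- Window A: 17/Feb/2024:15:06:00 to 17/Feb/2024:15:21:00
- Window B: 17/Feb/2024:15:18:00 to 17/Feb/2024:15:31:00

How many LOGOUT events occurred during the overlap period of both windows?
1

To find overlap events:

1. Window A: 17/Feb/2024:15:06:00 to 17/Feb/2024:15:21:00
2. Window B: 17/Feb/2024:15:18:00 to 17/Feb/2024:15:31:00
3. Overlap period: 17/Feb/2024:15:18:00 to 17/Feb/2024:15:21:00
4. Count LOGOUT events in overlap: 1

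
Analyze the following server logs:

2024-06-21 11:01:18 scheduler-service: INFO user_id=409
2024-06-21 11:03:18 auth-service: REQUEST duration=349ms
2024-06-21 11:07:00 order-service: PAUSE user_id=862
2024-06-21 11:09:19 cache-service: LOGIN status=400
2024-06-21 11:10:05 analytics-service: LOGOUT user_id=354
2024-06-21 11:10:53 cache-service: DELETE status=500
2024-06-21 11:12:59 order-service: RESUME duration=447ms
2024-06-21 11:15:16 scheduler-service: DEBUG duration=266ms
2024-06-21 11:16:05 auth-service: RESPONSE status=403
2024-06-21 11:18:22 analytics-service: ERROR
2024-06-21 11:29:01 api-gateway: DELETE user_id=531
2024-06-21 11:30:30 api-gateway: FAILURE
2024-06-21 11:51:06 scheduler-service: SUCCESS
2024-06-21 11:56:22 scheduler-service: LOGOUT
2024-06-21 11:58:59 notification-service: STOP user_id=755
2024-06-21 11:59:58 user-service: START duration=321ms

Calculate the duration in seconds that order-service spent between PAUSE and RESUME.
359

To calculate state duration:

1. Find PAUSE event for order-service: 2024-06-21 11:07:00
2. Find RESUME event for order-service: 2024-06-21 11:12:59
3. Calculate duration: 2024-06-21 11:12:59 - 2024-06-21 11:07:00 = 359 seconds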